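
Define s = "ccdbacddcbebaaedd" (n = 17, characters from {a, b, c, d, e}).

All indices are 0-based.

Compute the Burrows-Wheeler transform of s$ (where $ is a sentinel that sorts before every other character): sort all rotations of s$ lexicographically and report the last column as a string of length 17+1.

rank  rotation            last
    0  $ccdbacddcbebaaedd  d
    1  aaedd$ccdbacddcbeb  b
    2  acddcbebaaedd$ccdb  b
    3  aedd$ccdbacddcbeba  a
    4  baaedd$ccdbacddcbe  e
    5  bacddcbebaaedd$ccd  d
    6  bebaaedd$ccdbacddc  c
    7  cbebaaedd$ccdbacdd  d
    8  ccdbacddcbebaaedd$  $
    9  cdbacddcbebaaedd$c  c
   10  cddcbebaaedd$ccdba  a
   11  d$ccdbacddcbebaaed  d
   12  dbacddcbebaaedd$cc  c
   13  dcbebaaedd$ccdbacd  d
   14  dd$ccdbacddcbebaae  e
   15  ddcbebaaedd$ccdbac  c
   16  ebaaedd$ccdbacddcb  b
   17  edd$ccdbacddcbebaa  a

dbbaedcd$cadcdecba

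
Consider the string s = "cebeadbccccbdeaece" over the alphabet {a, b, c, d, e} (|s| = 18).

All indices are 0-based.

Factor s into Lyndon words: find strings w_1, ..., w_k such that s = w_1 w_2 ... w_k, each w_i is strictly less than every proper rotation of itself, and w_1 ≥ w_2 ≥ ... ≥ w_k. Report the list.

["ce", "be", "adbccccbdeaece"]

emit factor 1: 'ce' (i=0, period=2)
emit factor 2: 'be' (i=2, period=2)
emit factor 3: 'adbccccbdeaece' (i=4, period=14)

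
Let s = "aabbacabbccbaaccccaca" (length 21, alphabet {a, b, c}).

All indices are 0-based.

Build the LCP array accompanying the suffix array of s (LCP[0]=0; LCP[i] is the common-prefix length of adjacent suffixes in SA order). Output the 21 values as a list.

[0, 1, 2, 1, 3, 1, 3, 2, 0, 2, 1, 2, 1, 0, 2, 2, 1, 1, 2, 2, 3]

rank | idx | suffix
   0 |  20 | a
   1 |   0 | aabbacabbccbaaccccaca
   2 |  12 | aaccccaca
   3 |   1 | abbacabbccbaaccccaca
   4 |   6 | abbccbaaccccaca
   5 |  18 | aca
   6 |   4 | acabbccbaaccccaca
   7 |  13 | accccaca
   8 |  11 | baaccccaca
   9 |   3 | bacabbccbaaccccaca
  10 |   2 | bbacabbccbaaccccaca
  11 |   7 | bbccbaaccccaca
  12 |   8 | bccbaaccccaca
  13 |  19 | ca
  14 |   5 | cabbccbaaccccaca
  15 |  17 | caca
  16 |  10 | cbaaccccaca
  17 |  16 | ccaca
  18 |   9 | ccbaaccccaca
  19 |  15 | cccaca
  20 |  14 | ccccaca

SA = [20, 0, 12, 1, 6, 18, 4, 13, 11, 3, 2, 7, 8, 19, 5, 17, 10, 16, 9, 15, 14]
[i] adj suffixes → lcp
  [1] 20/0 → 1 ('a')
  [2] 0/12 → 2 ('aa')
  [3] 12/1 → 1 ('a')
  [4] 1/6 → 3 ('abb')
  [5] 6/18 → 1 ('a')
  [6] 18/4 → 3 ('aca')
  [7] 4/13 → 2 ('ac')
  [8] 13/11 → 0 ('')
  [9] 11/3 → 2 ('ba')
  [10] 3/2 → 1 ('b')
  [11] 2/7 → 2 ('bb')
  [12] 7/8 → 1 ('b')
  [13] 8/19 → 0 ('')
  [14] 19/5 → 2 ('ca')
  [15] 5/17 → 2 ('ca')
  [16] 17/10 → 1 ('c')
  [17] 10/16 → 1 ('c')
  [18] 16/9 → 2 ('cc')
  [19] 9/15 → 2 ('cc')
  [20] 15/14 → 3 ('ccc')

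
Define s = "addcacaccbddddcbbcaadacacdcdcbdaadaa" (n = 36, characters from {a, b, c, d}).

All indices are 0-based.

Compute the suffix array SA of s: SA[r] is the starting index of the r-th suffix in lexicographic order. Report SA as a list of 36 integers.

[35, 34, 31, 18, 4, 21, 6, 23, 32, 19, 0, 15, 16, 29, 9, 17, 3, 5, 22, 14, 28, 8, 7, 26, 24, 33, 30, 20, 2, 13, 27, 25, 1, 12, 11, 10]

rank→(start, suffix):
  0 → (35, 'a')
  1 → (34, 'aa')
  2 → (31, 'aadaa')
  3 → (18, 'aadacacdcdcbdaadaa')
  4 → (4, 'acaccbddddcbbcaadacacdcdcbdaadaa')
  5 → (21, 'acacdcdcbdaadaa')
  6 → (6, 'accbddddcbbcaadacacdcdcbdaadaa')
  7 → (23, 'acdcdcbdaadaa')
  8 → (32, 'adaa')
  9 → (19, 'adacacdcdcbdaadaa')
  10 → (0, 'addcacaccbddddcbbcaadacacdcdcbdaadaa')
  11 → (15, 'bbcaadacacdcdcbdaadaa')
  12 → (16, 'bcaadacacdcdcbdaadaa')
  13 → (29, 'bdaadaa')
  14 → (9, 'bddddcbbcaadacacdcdcbdaadaa')
  15 → (17, 'caadacacdcdcbdaadaa')
  16 → (3, 'cacaccbddddcbbcaadacacdcdcbdaadaa')
  17 → (5, 'caccbddddcbbcaadacacdcdcbdaadaa')
  18 → (22, 'cacdcdcbdaadaa')
  19 → (14, 'cbbcaadacacdcdcbdaadaa')
  20 → (28, 'cbdaadaa')
  21 → (8, 'cbddddcbbcaadacacdcdcbdaadaa')
  22 → (7, 'ccbddddcbbcaadacacdcdcbdaadaa')
  23 → (26, 'cdcbdaadaa')
  24 → (24, 'cdcdcbdaadaa')
  25 → (33, 'daa')
  26 → (30, 'daadaa')
  27 → (20, 'dacacdcdcbdaadaa')
  28 → (2, 'dcacaccbddddcbbcaadacacdcdcbdaadaa')
  29 → (13, 'dcbbcaadacacdcdcbdaadaa')
  30 → (27, 'dcbdaadaa')
  31 → (25, 'dcdcbdaadaa')
  32 → (1, 'ddcacaccbddddcbbcaadacacdcdcbdaadaa')
  33 → (12, 'ddcbbcaadacacdcdcbdaadaa')
  34 → (11, 'dddcbbcaadacacdcdcbdaadaa')
  35 → (10, 'ddddcbbcaadacacdcdcbdaadaa')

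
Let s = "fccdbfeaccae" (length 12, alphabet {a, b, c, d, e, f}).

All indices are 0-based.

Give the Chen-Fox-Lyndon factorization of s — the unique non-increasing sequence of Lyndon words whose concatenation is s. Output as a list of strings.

emit factor 1: 'f' (i=0, period=1)
emit factor 2: 'ccd' (i=1, period=3)
emit factor 3: 'bfe' (i=4, period=3)
emit factor 4: 'accae' (i=7, period=5)

["f", "ccd", "bfe", "accae"]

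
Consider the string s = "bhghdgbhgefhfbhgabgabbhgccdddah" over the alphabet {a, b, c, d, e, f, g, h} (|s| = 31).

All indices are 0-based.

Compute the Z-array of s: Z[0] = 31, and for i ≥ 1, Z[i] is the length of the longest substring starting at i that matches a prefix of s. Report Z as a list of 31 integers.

Z[0]=31
i=1: fresh scan; Z[1]=0
i=2: fresh scan; Z[2]=0
i=3: fresh scan; Z[3]=0
i=4: fresh scan; Z[4]=0
i=5: fresh scan; Z[5]=0
i=6: fresh scan; Z[6]=3 scan→box=[6,9)
i=7: min(r-i=2, Z[1]=0)=0; Z[7]=0
i=8: min(r-i=1, Z[2]=0)=0; Z[8]=0
i=9: fresh scan; Z[9]=0
i=10: fresh scan; Z[10]=0
i=11: fresh scan; Z[11]=0
i=12: fresh scan; Z[12]=0
i=13: fresh scan; Z[13]=3 scan→box=[13,16)
i=14: min(r-i=2, Z[1]=0)=0; Z[14]=0
i=15: min(r-i=1, Z[2]=0)=0; Z[15]=0
i=16: fresh scan; Z[16]=0
i=17: fresh scan; Z[17]=1 scan→box=[17,18)
i=18: fresh scan; Z[18]=0
i=19: fresh scan; Z[19]=0
i=20: fresh scan; Z[20]=1 scan→box=[20,21)
i=21: fresh scan; Z[21]=3 scan→box=[21,24)
i=22: min(r-i=2, Z[1]=0)=0; Z[22]=0
i=23: min(r-i=1, Z[2]=0)=0; Z[23]=0
i=24: fresh scan; Z[24]=0
i=25: fresh scan; Z[25]=0
i=26: fresh scan; Z[26]=0
i=27: fresh scan; Z[27]=0
i=28: fresh scan; Z[28]=0
i=29: fresh scan; Z[29]=0
i=30: fresh scan; Z[30]=0

[31, 0, 0, 0, 0, 0, 3, 0, 0, 0, 0, 0, 0, 3, 0, 0, 0, 1, 0, 0, 1, 3, 0, 0, 0, 0, 0, 0, 0, 0, 0]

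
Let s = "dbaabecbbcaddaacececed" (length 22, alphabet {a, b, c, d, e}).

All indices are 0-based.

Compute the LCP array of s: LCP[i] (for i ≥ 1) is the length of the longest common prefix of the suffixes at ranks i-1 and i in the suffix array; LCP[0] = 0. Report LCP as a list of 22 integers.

[0, 2, 1, 1, 1, 0, 1, 1, 1, 0, 1, 1, 4, 2, 0, 1, 1, 1, 0, 2, 3, 1]

sorted suffixes:
  #0 SA[0]=2  'aabecbbcaddaacececed'
  #1 SA[1]=13  'aacececed'
  #2 SA[2]=3  'abecbbcaddaacececed'
  #3 SA[3]=14  'acececed'
  #4 SA[4]=10  'addaacececed'
  #5 SA[5]=1  'baabecbbcaddaacececed'
  #6 SA[6]=7  'bbcaddaacececed'
  #7 SA[7]=8  'bcaddaacececed'
  #8 SA[8]=4  'becbbcaddaacececed'
  #9 SA[9]=9  'caddaacececed'
  #10 SA[10]=6  'cbbcaddaacececed'
  #11 SA[11]=15  'cececed'
  #12 SA[12]=17  'ceced'
  #13 SA[13]=19  'ced'
  #14 SA[14]=21  'd'
  #15 SA[15]=12  'daacececed'
  #16 SA[16]=0  'dbaabecbbcaddaacececed'
  #17 SA[17]=11  'ddaacececed'
  #18 SA[18]=5  'ecbbcaddaacececed'
  #19 SA[19]=16  'ececed'
  #20 SA[20]=18  'eced'
  #21 SA[21]=20  'ed'

SA = [2, 13, 3, 14, 10, 1, 7, 8, 4, 9, 6, 15, 17, 19, 21, 12, 0, 11, 5, 16, 18, 20]
rank  pair      lcp
   1  s[2:],s[13:]  2  'aa'
   2  s[13:],s[3:]  1  'a'
   3  s[3:],s[14:]  1  'a'
   4  s[14:],s[10:]  1  'a'
   5  s[10:],s[1:]  0  ''
   6  s[1:],s[7:]  1  'b'
   7  s[7:],s[8:]  1  'b'
   8  s[8:],s[4:]  1  'b'
   9  s[4:],s[9:]  0  ''
  10  s[9:],s[6:]  1  'c'
  11  s[6:],s[15:]  1  'c'
  12  s[15:],s[17:]  4  'cece'
  13  s[17:],s[19:]  2  'ce'
  14  s[19:],s[21:]  0  ''
  15  s[21:],s[12:]  1  'd'
  16  s[12:],s[0:]  1  'd'
  17  s[0:],s[11:]  1  'd'
  18  s[11:],s[5:]  0  ''
  19  s[5:],s[16:]  2  'ec'
  20  s[16:],s[18:]  3  'ece'
  21  s[18:],s[20:]  1  'e'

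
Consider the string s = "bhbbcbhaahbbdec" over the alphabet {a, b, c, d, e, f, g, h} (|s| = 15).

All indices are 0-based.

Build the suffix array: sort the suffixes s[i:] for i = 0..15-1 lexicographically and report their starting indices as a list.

[7, 8, 2, 10, 3, 11, 5, 0, 14, 4, 12, 13, 6, 1, 9]

sorted suffixes:
  #0 SA[0]=7  'aahbbdec'
  #1 SA[1]=8  'ahbbdec'
  #2 SA[2]=2  'bbcbhaahbbdec'
  #3 SA[3]=10  'bbdec'
  #4 SA[4]=3  'bcbhaahbbdec'
  #5 SA[5]=11  'bdec'
  #6 SA[6]=5  'bhaahbbdec'
  #7 SA[7]=0  'bhbbcbhaahbbdec'
  #8 SA[8]=14  'c'
  #9 SA[9]=4  'cbhaahbbdec'
  #10 SA[10]=12  'dec'
  #11 SA[11]=13  'ec'
  #12 SA[12]=6  'haahbbdec'
  #13 SA[13]=1  'hbbcbhaahbbdec'
  #14 SA[14]=9  'hbbdec'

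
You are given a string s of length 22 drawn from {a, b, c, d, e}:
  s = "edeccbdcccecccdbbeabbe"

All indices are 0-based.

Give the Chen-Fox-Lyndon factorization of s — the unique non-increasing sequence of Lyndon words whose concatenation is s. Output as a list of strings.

emit factor 1: 'e' (i=0, period=1)
emit factor 2: 'de' (i=1, period=2)
emit factor 3: 'c' (i=3, period=1)
emit factor 4: 'c' (i=4, period=1)
emit factor 5: 'bdcccecccd' (i=5, period=10)
emit factor 6: 'bbe' (i=15, period=3)
emit factor 7: 'abbe' (i=18, period=4)

["e", "de", "c", "c", "bdcccecccd", "bbe", "abbe"]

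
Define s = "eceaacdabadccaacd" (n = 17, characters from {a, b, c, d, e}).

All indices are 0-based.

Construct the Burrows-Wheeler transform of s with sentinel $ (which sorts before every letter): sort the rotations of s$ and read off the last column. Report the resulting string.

rank  rotation            last
    0  $eceaacdabadccaacd  d
    1  aacd$eceaacdabadcc  c
    2  aacdabadccaacd$ece  e
    3  abadccaacd$eceaacd  d
    4  acd$eceaacdabadcca  a
    5  acdabadccaacd$ecea  a
    6  adccaacd$eceaacdab  b
    7  badccaacd$eceaacda  a
    8  caacd$eceaacdabadc  c
    9  ccaacd$eceaacdabad  d
   10  cd$eceaacdabadccaa  a
   11  cdabadccaacd$eceaa  a
   12  ceaacdabadccaacd$e  e
   13  d$eceaacdabadccaac  c
   14  dabadccaacd$eceaac  c
   15  dccaacd$eceaacdaba  a
   16  eaacdabadccaacd$ec  c
   17  eceaacdabadccaacd$  $

dcedaabacdaaeccac$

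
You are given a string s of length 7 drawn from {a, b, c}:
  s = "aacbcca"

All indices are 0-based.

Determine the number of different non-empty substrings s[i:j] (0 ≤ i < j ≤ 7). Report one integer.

24

rank | idx | suffix
   0 |   6 | a
   1 |   0 | aacbcca
   2 |   1 | acbcca
   3 |   3 | bcca
   4 |   5 | ca
   5 |   2 | cbcca
   6 |   4 | cca

SA = [6, 0, 1, 3, 5, 2, 4]
i: (SA[i-1],SA[i]) lcp shared
  1: (6,0) 1 'a'
  2: (0,1) 1 'a'
  3: (1,3) 0 ''
  4: (3,5) 0 ''
  5: (5,2) 1 'c'
  6: (2,4) 1 'c'

n(n+1)/2 = 7·8/2 = 28
Σ LCP = 0 + 1 + 1 + 0 + 0 + 1 + 1 = 4
distinct = 28 − 4 = 24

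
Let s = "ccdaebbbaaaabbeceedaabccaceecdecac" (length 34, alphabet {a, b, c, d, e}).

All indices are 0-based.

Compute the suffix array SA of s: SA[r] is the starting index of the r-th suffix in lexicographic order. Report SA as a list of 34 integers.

[8, 9, 10, 19, 11, 20, 32, 24, 3, 7, 6, 5, 12, 21, 13, 33, 31, 23, 22, 0, 1, 28, 25, 15, 18, 2, 29, 4, 30, 27, 14, 17, 26, 16]

sorted suffixes:
  #0 SA[0]=8  'aaaabbeceedaabccaceecdecac'
  #1 SA[1]=9  'aaabbeceedaabccaceecdecac'
  #2 SA[2]=10  'aabbeceedaabccaceecdecac'
  #3 SA[3]=19  'aabccaceecdecac'
  #4 SA[4]=11  'abbeceedaabccaceecdecac'
  #5 SA[5]=20  'abccaceecdecac'
  #6 SA[6]=32  'ac'
  #7 SA[7]=24  'aceecdecac'
  #8 SA[8]=3  'aebbbaaaabbeceedaabccaceecdecac'
  #9 SA[9]=7  'baaaabbeceedaabccaceecdecac'
  #10 SA[10]=6  'bbaaaabbeceedaabccaceecdecac'
  #11 SA[11]=5  'bbbaaaabbeceedaabccaceecdecac'
  #12 SA[12]=12  'bbeceedaabccaceecdecac'
  #13 SA[13]=21  'bccaceecdecac'
  #14 SA[14]=13  'beceedaabccaceecdecac'
  #15 SA[15]=33  'c'
  #16 SA[16]=31  'cac'
  #17 SA[17]=23  'caceecdecac'
  #18 SA[18]=22  'ccaceecdecac'
  #19 SA[19]=0  'ccdaebbbaaaabbeceedaabccaceecdecac'
  #20 SA[20]=1  'cdaebbbaaaabbeceedaabccaceecdecac'
  #21 SA[21]=28  'cdecac'
  #22 SA[22]=25  'ceecdecac'
  #23 SA[23]=15  'ceedaabccaceecdecac'
  #24 SA[24]=18  'daabccaceecdecac'
  #25 SA[25]=2  'daebbbaaaabbeceedaabccaceecdecac'
  #26 SA[26]=29  'decac'
  #27 SA[27]=4  'ebbbaaaabbeceedaabccaceecdecac'
  #28 SA[28]=30  'ecac'
  #29 SA[29]=27  'ecdecac'
  #30 SA[30]=14  'eceedaabccaceecdecac'
  #31 SA[31]=17  'edaabccaceecdecac'
  #32 SA[32]=26  'eecdecac'
  #33 SA[33]=16  'eedaabccaceecdecac'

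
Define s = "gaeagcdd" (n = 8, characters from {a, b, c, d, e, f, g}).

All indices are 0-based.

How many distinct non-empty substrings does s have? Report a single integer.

33

rank | idx | suffix
   0 |   1 | aeagcdd
   1 |   3 | agcdd
   2 |   5 | cdd
   3 |   7 | d
   4 |   6 | dd
   5 |   2 | eagcdd
   6 |   0 | gaeagcdd
   7 |   4 | gcdd

SA = [1, 3, 5, 7, 6, 2, 0, 4]
rank  pair      lcp
   1  s[1:],s[3:]  1  'a'
   2  s[3:],s[5:]  0  ''
   3  s[5:],s[7:]  0  ''
   4  s[7:],s[6:]  1  'd'
   5  s[6:],s[2:]  0  ''
   6  s[2:],s[0:]  0  ''
   7  s[0:],s[4:]  1  'g'

n(n+1)/2 = 8·9/2 = 36
Σ LCP = 0 + 1 + 0 + 0 + 1 + 0 + 0 + 1 = 3
distinct = 36 − 3 = 33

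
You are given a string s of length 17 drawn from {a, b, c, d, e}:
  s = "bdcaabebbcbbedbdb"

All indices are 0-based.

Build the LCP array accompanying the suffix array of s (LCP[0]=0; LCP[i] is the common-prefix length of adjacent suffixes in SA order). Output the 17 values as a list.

rank→(start, suffix):
  0 → (3, 'aabebbcbbedbdb')
  1 → (4, 'abebbcbbedbdb')
  2 → (16, 'b')
  3 → (7, 'bbcbbedbdb')
  4 → (10, 'bbedbdb')
  5 → (8, 'bcbbedbdb')
  6 → (14, 'bdb')
  7 → (0, 'bdcaabebbcbbedbdb')
  8 → (5, 'bebbcbbedbdb')
  9 → (11, 'bedbdb')
  10 → (2, 'caabebbcbbedbdb')
  11 → (9, 'cbbedbdb')
  12 → (15, 'db')
  13 → (13, 'dbdb')
  14 → (1, 'dcaabebbcbbedbdb')
  15 → (6, 'ebbcbbedbdb')
  16 → (12, 'edbdb')

SA = [3, 4, 16, 7, 10, 8, 14, 0, 5, 11, 2, 9, 15, 13, 1, 6, 12]
[i] adj suffixes → lcp
  [1] 3/4 → 1 ('a')
  [2] 4/16 → 0 ('')
  [3] 16/7 → 1 ('b')
  [4] 7/10 → 2 ('bb')
  [5] 10/8 → 1 ('b')
  [6] 8/14 → 1 ('b')
  [7] 14/0 → 2 ('bd')
  [8] 0/5 → 1 ('b')
  [9] 5/11 → 2 ('be')
  [10] 11/2 → 0 ('')
  [11] 2/9 → 1 ('c')
  [12] 9/15 → 0 ('')
  [13] 15/13 → 2 ('db')
  [14] 13/1 → 1 ('d')
  [15] 1/6 → 0 ('')
  [16] 6/12 → 1 ('e')

[0, 1, 0, 1, 2, 1, 1, 2, 1, 2, 0, 1, 0, 2, 1, 0, 1]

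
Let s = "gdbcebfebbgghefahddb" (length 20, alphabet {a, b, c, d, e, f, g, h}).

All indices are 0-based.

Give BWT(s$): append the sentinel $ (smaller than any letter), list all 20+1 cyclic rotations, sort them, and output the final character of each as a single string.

bfdedebbdghfcheb$bgag

rank  rotation               last
    0  $gdbcebfebbgghefahddb  b
    1  ahddb$gdbcebfebbgghef  f
    2  b$gdbcebfebbgghefahdd  d
    3  bbgghefahddb$gdbcebfe  e
    4  bcebfebbgghefahddb$gd  d
    5  bfebbgghefahddb$gdbce  e
    6  bgghefahddb$gdbcebfeb  b
    7  cebfebbgghefahddb$gdb  b
    8  db$gdbcebfebbgghefahd  d
    9  dbcebfebbgghefahddb$g  g
   10  ddb$gdbcebfebbgghefah  h
   11  ebbgghefahddb$gdbcebf  f
   12  ebfebbgghefahddb$gdbc  c
   13  efahddb$gdbcebfebbggh  h
   14  fahddb$gdbcebfebbgghe  e
   15  febbgghefahddb$gdbceb  b
   16  gdbcebfebbgghefahddb$  $
   17  gghefahddb$gdbcebfebb  b
   18  ghefahddb$gdbcebfebbg  g
   19  hddb$gdbcebfebbgghefa  a
   20  hefahddb$gdbcebfebbgg  g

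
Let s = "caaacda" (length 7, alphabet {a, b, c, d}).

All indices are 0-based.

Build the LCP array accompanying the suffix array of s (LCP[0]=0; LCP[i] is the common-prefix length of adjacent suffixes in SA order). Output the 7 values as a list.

[0, 1, 2, 1, 0, 1, 0]

rank→(start, suffix):
  0 → (6, 'a')
  1 → (1, 'aaacda')
  2 → (2, 'aacda')
  3 → (3, 'acda')
  4 → (0, 'caaacda')
  5 → (4, 'cda')
  6 → (5, 'da')

SA = [6, 1, 2, 3, 0, 4, 5]
[i] adj suffixes → lcp
  [1] 6/1 → 1 ('a')
  [2] 1/2 → 2 ('aa')
  [3] 2/3 → 1 ('a')
  [4] 3/0 → 0 ('')
  [5] 0/4 → 1 ('c')
  [6] 4/5 → 0 ('')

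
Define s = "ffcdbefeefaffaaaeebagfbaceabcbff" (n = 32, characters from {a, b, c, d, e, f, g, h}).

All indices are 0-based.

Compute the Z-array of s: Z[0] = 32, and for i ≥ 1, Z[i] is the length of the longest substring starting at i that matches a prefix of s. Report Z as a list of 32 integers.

Z[0]=32
i=1: outside box; Z[1]=1 grow→box=[1,2)
i=2: outside box; Z[2]=0
i=3: outside box; Z[3]=0
i=4: outside box; Z[4]=0
i=5: outside box; Z[5]=0
i=6: outside box; Z[6]=1 grow→box=[6,7)
i=7: outside box; Z[7]=0
i=8: outside box; Z[8]=0
i=9: outside box; Z[9]=1 grow→box=[9,10)
i=10: outside box; Z[10]=0
i=11: outside box; Z[11]=2 grow→box=[11,13)
i=12: min(r-i=1, Z[1]=1)=1; Z[12]=1
i=13: outside box; Z[13]=0
i=14: outside box; Z[14]=0
i=15: outside box; Z[15]=0
i=16: outside box; Z[16]=0
i=17: outside box; Z[17]=0
i=18: outside box; Z[18]=0
i=19: outside box; Z[19]=0
i=20: outside box; Z[20]=0
i=21: outside box; Z[21]=1 grow→box=[21,22)
i=22: outside box; Z[22]=0
i=23: outside box; Z[23]=0
i=24: outside box; Z[24]=0
i=25: outside box; Z[25]=0
i=26: outside box; Z[26]=0
i=27: outside box; Z[27]=0
i=28: outside box; Z[28]=0
i=29: outside box; Z[29]=0
i=30: outside box; Z[30]=2 grow→box=[30,32)
i=31: min(r-i=1, Z[1]=1)=1; Z[31]=1

[32, 1, 0, 0, 0, 0, 1, 0, 0, 1, 0, 2, 1, 0, 0, 0, 0, 0, 0, 0, 0, 1, 0, 0, 0, 0, 0, 0, 0, 0, 2, 1]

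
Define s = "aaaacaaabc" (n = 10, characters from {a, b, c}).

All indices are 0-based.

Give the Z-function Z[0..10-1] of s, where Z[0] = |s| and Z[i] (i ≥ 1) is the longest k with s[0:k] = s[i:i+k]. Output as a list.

[10, 3, 2, 1, 0, 3, 2, 1, 0, 0]

Z[0]=10
i=1: outside box; Z[1]=3 grow→box=[1,4)
i=2: min(r-i=2, Z[1]=3)=2; Z[2]=2
i=3: min(r-i=1, Z[2]=2)=1; Z[3]=1
i=4: outside box; Z[4]=0
i=5: outside box; Z[5]=3 grow→box=[5,8)
i=6: min(r-i=2, Z[1]=3)=2; Z[6]=2
i=7: min(r-i=1, Z[2]=2)=1; Z[7]=1
i=8: outside box; Z[8]=0
i=9: outside box; Z[9]=0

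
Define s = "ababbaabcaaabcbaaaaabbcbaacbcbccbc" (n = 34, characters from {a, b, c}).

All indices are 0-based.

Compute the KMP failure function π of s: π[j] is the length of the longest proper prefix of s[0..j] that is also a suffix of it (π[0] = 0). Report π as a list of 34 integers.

π[0] = 0
j=1 s[j]='b': π[1]=0 (border '')
j=2 s[j]='a': π[2]=1 (border 'a')
j=3 s[j]='b': π[3]=2 (border 'ab')
j=4 s[j]='b': k: 2→0; π[4]=0 (border '')
j=5 s[j]='a': π[5]=1 (border 'a')
j=6 s[j]='a': k: 1→0; π[6]=1 (border 'a')
j=7 s[j]='b': π[7]=2 (border 'ab')
j=8 s[j]='c': k: 2→0; π[8]=0 (border '')
j=9 s[j]='a': π[9]=1 (border 'a')
j=10 s[j]='a': k: 1→0; π[10]=1 (border 'a')
j=11 s[j]='a': k: 1→0; π[11]=1 (border 'a')
j=12 s[j]='b': π[12]=2 (border 'ab')
j=13 s[j]='c': k: 2→0; π[13]=0 (border '')
j=14 s[j]='b': π[14]=0 (border '')
j=15 s[j]='a': π[15]=1 (border 'a')
j=16 s[j]='a': k: 1→0; π[16]=1 (border 'a')
j=17 s[j]='a': k: 1→0; π[17]=1 (border 'a')
j=18 s[j]='a': k: 1→0; π[18]=1 (border 'a')
j=19 s[j]='a': k: 1→0; π[19]=1 (border 'a')
j=20 s[j]='b': π[20]=2 (border 'ab')
j=21 s[j]='b': k: 2→0; π[21]=0 (border '')
j=22 s[j]='c': π[22]=0 (border '')
j=23 s[j]='b': π[23]=0 (border '')
j=24 s[j]='a': π[24]=1 (border 'a')
j=25 s[j]='a': k: 1→0; π[25]=1 (border 'a')
j=26 s[j]='c': k: 1→0; π[26]=0 (border '')
j=27 s[j]='b': π[27]=0 (border '')
j=28 s[j]='c': π[28]=0 (border '')
j=29 s[j]='b': π[29]=0 (border '')
j=30 s[j]='c': π[30]=0 (border '')
j=31 s[j]='c': π[31]=0 (border '')
j=32 s[j]='b': π[32]=0 (border '')
j=33 s[j]='c': π[33]=0 (border '')

[0, 0, 1, 2, 0, 1, 1, 2, 0, 1, 1, 1, 2, 0, 0, 1, 1, 1, 1, 1, 2, 0, 0, 0, 1, 1, 0, 0, 0, 0, 0, 0, 0, 0]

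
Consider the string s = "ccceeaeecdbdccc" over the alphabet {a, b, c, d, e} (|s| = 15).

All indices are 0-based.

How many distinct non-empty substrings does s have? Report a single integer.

rank | idx | suffix
   0 |   5 | aeecdbdccc
   1 |  10 | bdccc
   2 |  14 | c
   3 |  13 | cc
   4 |  12 | ccc
   5 |   0 | ccceeaeecdbdccc
   6 |   1 | cceeaeecdbdccc
   7 |   8 | cdbdccc
   8 |   2 | ceeaeecdbdccc
   9 |   9 | dbdccc
  10 |  11 | dccc
  11 |   4 | eaeecdbdccc
  12 |   7 | ecdbdccc
  13 |   3 | eeaeecdbdccc
  14 |   6 | eecdbdccc

SA = [5, 10, 14, 13, 12, 0, 1, 8, 2, 9, 11, 4, 7, 3, 6]
i: (SA[i-1],SA[i]) lcp shared
  1: (5,10) 0 ''
  2: (10,14) 0 ''
  3: (14,13) 1 'c'
  4: (13,12) 2 'cc'
  5: (12,0) 3 'ccc'
  6: (0,1) 2 'cc'
  7: (1,8) 1 'c'
  8: (8,2) 1 'c'
  9: (2,9) 0 ''
  10: (9,11) 1 'd'
  11: (11,4) 0 ''
  12: (4,7) 1 'e'
  13: (7,3) 1 'e'
  14: (3,6) 2 'ee'

n(n+1)/2 = 15·16/2 = 120
Σ LCP = 0 + 0 + 0 + 1 + 2 + 3 + 2 + 1 + 1 + 0 + 1 + 0 + 1 + 1 + 2 = 15
distinct = 120 − 15 = 105

105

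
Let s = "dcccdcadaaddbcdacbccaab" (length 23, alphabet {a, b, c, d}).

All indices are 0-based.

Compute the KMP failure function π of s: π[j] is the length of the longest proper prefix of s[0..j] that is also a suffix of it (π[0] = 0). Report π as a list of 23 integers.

π[0] = 0
j=1 s[j]='c': π[1]=0 (border '')
j=2 s[j]='c': π[2]=0 (border '')
j=3 s[j]='c': π[3]=0 (border '')
j=4 s[j]='d': π[4]=1 (border 'd')
j=5 s[j]='c': π[5]=2 (border 'dc')
j=6 s[j]='a': k: 2→0; π[6]=0 (border '')
j=7 s[j]='d': π[7]=1 (border 'd')
j=8 s[j]='a': k: 1→0; π[8]=0 (border '')
j=9 s[j]='a': π[9]=0 (border '')
j=10 s[j]='d': π[10]=1 (border 'd')
j=11 s[j]='d': k: 1→0; π[11]=1 (border 'd')
j=12 s[j]='b': k: 1→0; π[12]=0 (border '')
j=13 s[j]='c': π[13]=0 (border '')
j=14 s[j]='d': π[14]=1 (border 'd')
j=15 s[j]='a': k: 1→0; π[15]=0 (border '')
j=16 s[j]='c': π[16]=0 (border '')
j=17 s[j]='b': π[17]=0 (border '')
j=18 s[j]='c': π[18]=0 (border '')
j=19 s[j]='c': π[19]=0 (border '')
j=20 s[j]='a': π[20]=0 (border '')
j=21 s[j]='a': π[21]=0 (border '')
j=22 s[j]='b': π[22]=0 (border '')

[0, 0, 0, 0, 1, 2, 0, 1, 0, 0, 1, 1, 0, 0, 1, 0, 0, 0, 0, 0, 0, 0, 0]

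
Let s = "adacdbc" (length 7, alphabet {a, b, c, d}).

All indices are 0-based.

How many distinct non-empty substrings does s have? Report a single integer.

rank→(start, suffix):
  0 → (2, 'acdbc')
  1 → (0, 'adacdbc')
  2 → (5, 'bc')
  3 → (6, 'c')
  4 → (3, 'cdbc')
  5 → (1, 'dacdbc')
  6 → (4, 'dbc')

SA = [2, 0, 5, 6, 3, 1, 4]
[i] adj suffixes → lcp
  [1] 2/0 → 1 ('a')
  [2] 0/5 → 0 ('')
  [3] 5/6 → 0 ('')
  [4] 6/3 → 1 ('c')
  [5] 3/1 → 0 ('')
  [6] 1/4 → 1 ('d')

n(n+1)/2 = 7·8/2 = 28
Σ LCP = 0 + 1 + 0 + 0 + 1 + 0 + 1 = 3
distinct = 28 − 3 = 25

25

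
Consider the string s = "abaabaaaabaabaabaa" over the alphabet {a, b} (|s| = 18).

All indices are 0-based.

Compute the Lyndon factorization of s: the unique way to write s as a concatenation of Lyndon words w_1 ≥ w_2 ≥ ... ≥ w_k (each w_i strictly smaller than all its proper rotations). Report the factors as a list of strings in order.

["ab", "aab", "aaaabaabaab", "a", "a"]

emit factor 1: 'ab' (i=0, period=2)
emit factor 2: 'aab' (i=2, period=3)
emit factor 3: 'aaaabaabaab' (i=5, period=11)
emit factor 4: 'a' (i=16, period=1)
emit factor 5: 'a' (i=17, period=1)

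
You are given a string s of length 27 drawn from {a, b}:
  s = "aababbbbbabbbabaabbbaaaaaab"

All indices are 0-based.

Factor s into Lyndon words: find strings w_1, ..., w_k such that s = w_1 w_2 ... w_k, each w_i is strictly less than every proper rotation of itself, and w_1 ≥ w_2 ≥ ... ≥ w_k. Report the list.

emit factor 1: 'aababbbbbabbbabaabbb' (i=0, period=20)
emit factor 2: 'aaaaaab' (i=20, period=7)

["aababbbbbabbbabaabbb", "aaaaaab"]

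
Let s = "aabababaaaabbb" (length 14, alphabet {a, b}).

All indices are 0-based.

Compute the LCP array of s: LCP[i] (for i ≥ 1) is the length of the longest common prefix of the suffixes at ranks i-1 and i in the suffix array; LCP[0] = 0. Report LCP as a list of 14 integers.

[0, 3, 2, 3, 1, 3, 5, 2, 0, 1, 2, 4, 1, 2]

rank→(start, suffix):
  0 → (7, 'aaaabbb')
  1 → (8, 'aaabbb')
  2 → (0, 'aabababaaaabbb')
  3 → (9, 'aabbb')
  4 → (5, 'abaaaabbb')
  5 → (3, 'ababaaaabbb')
  6 → (1, 'abababaaaabbb')
  7 → (10, 'abbb')
  8 → (13, 'b')
  9 → (6, 'baaaabbb')
  10 → (4, 'babaaaabbb')
  11 → (2, 'bababaaaabbb')
  12 → (12, 'bb')
  13 → (11, 'bbb')

SA = [7, 8, 0, 9, 5, 3, 1, 10, 13, 6, 4, 2, 12, 11]
i: (SA[i-1],SA[i]) lcp shared
  1: (7,8) 3 'aaa'
  2: (8,0) 2 'aa'
  3: (0,9) 3 'aab'
  4: (9,5) 1 'a'
  5: (5,3) 3 'aba'
  6: (3,1) 5 'ababa'
  7: (1,10) 2 'ab'
  8: (10,13) 0 ''
  9: (13,6) 1 'b'
  10: (6,4) 2 'ba'
  11: (4,2) 4 'baba'
  12: (2,12) 1 'b'
  13: (12,11) 2 'bb'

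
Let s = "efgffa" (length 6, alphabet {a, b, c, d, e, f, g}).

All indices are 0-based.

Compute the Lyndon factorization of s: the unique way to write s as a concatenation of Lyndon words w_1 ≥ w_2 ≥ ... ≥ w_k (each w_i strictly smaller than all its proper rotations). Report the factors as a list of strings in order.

emit factor 1: 'efgff' (i=0, period=5)
emit factor 2: 'a' (i=5, period=1)

["efgff", "a"]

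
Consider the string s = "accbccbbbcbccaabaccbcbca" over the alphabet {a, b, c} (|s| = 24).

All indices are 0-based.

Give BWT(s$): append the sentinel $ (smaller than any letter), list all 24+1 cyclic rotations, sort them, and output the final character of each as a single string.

rank  rotation                   last
    0  $accbccbbbcbccaabaccbcbca  a
    1  a$accbccbbbcbccaabaccbcbc  c
    2  aabaccbcbca$accbccbbbcbcc  c
    3  abaccbcbca$accbccbbbcbcca  a
    4  accbcbca$accbccbbbcbccaab  b
    5  accbccbbbcbccaabaccbcbca$  $
    6  baccbcbca$accbccbbbcbccaa  a
    7  bbbcbccaabaccbcbca$accbcc  c
    8  bbcbccaabaccbcbca$accbccb  b
    9  bca$accbccbbbcbccaabaccbc  c
   10  bcbca$accbccbbbcbccaabacc  c
   11  bcbccaabaccbcbca$accbccbb  b
   12  bccaabaccbcbca$accbccbbbc  c
   13  bccbbbcbccaabaccbcbca$acc  c
   14  ca$accbccbbbcbccaabaccbcb  b
   15  caabaccbcbca$accbccbbbcbc  c
   16  cbbbcbccaabaccbcbca$accbc  c
   17  cbca$accbccbbbcbccaabaccb  b
   18  cbcbca$accbccbbbcbccaabac  c
   19  cbccaabaccbcbca$accbccbbb  b
   20  cbccbbbcbccaabaccbcbca$ac  c
   21  ccaabaccbcbca$accbccbbbcb  b
   22  ccbbbcbccaabaccbcbca$accb  b
   23  ccbcbca$accbccbbbcbccaaba  a
   24  ccbccbbbcbccaabaccbcbca$a  a

accab$acbccbccbccbcbcbbaa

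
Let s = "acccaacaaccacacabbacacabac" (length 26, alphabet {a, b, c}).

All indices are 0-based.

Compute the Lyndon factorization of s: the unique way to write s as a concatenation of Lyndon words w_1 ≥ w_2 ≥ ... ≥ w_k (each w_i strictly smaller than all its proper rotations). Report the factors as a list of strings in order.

emit factor 1: 'accc' (i=0, period=4)
emit factor 2: 'aacaaccacacabbacacabac' (i=4, period=22)

["accc", "aacaaccacacabbacacabac"]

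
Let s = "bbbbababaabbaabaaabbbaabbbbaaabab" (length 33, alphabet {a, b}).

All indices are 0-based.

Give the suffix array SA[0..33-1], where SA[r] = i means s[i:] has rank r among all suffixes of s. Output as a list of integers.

[27, 15, 12, 28, 8, 16, 21, 31, 13, 6, 29, 4, 9, 17, 22, 32, 26, 14, 11, 7, 20, 30, 5, 3, 25, 10, 19, 2, 24, 18, 1, 23, 0]

rank | idx | suffix
   0 |  27 | aaabab
   1 |  15 | aaabbbaabbbbaaabab
   2 |  12 | aabaaabbbaabbbbaaabab
   3 |  28 | aabab
   4 |   8 | aabbaabaaabbbaabbbbaaabab
   5 |  16 | aabbbaabbbbaaabab
   6 |  21 | aabbbbaaabab
   7 |  31 | ab
   8 |  13 | abaaabbbaabbbbaaabab
   9 |   6 | abaabbaabaaabbbaabbbbaaabab
  10 |  29 | abab
  11 |   4 | ababaabbaabaaabbbaabbbbaaabab
  12 |   9 | abbaabaaabbbaabbbbaaabab
  13 |  17 | abbbaabbbbaaabab
  14 |  22 | abbbbaaabab
  15 |  32 | b
  16 |  26 | baaabab
  17 |  14 | baaabbbaabbbbaaabab
  18 |  11 | baabaaabbbaabbbbaaabab
  19 |   7 | baabbaabaaabbbaabbbbaaabab
  20 |  20 | baabbbbaaabab
  21 |  30 | bab
  22 |   5 | babaabbaabaaabbbaabbbbaaabab
  23 |   3 | bababaabbaabaaabbbaabbbbaaabab
  24 |  25 | bbaaabab
  25 |  10 | bbaabaaabbbaabbbbaaabab
  26 |  19 | bbaabbbbaaabab
  27 |   2 | bbababaabbaabaaabbbaabbbbaaabab
  28 |  24 | bbbaaabab
  29 |  18 | bbbaabbbbaaabab
  30 |   1 | bbbababaabbaabaaabbbaabbbbaaabab
  31 |  23 | bbbbaaabab
  32 |   0 | bbbbababaabbaabaaabbbaabbbbaaabab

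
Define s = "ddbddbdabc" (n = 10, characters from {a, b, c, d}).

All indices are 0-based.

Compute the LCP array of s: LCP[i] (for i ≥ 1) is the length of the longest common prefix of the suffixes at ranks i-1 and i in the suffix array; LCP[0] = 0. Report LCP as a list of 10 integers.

sorted suffixes:
  #0 SA[0]=7  'abc'
  #1 SA[1]=8  'bc'
  #2 SA[2]=5  'bdabc'
  #3 SA[3]=2  'bddbdabc'
  #4 SA[4]=9  'c'
  #5 SA[5]=6  'dabc'
  #6 SA[6]=4  'dbdabc'
  #7 SA[7]=1  'dbddbdabc'
  #8 SA[8]=3  'ddbdabc'
  #9 SA[9]=0  'ddbddbdabc'

SA = [7, 8, 5, 2, 9, 6, 4, 1, 3, 0]
i: (SA[i-1],SA[i]) lcp shared
  1: (7,8) 0 ''
  2: (8,5) 1 'b'
  3: (5,2) 2 'bd'
  4: (2,9) 0 ''
  5: (9,6) 0 ''
  6: (6,4) 1 'd'
  7: (4,1) 3 'dbd'
  8: (1,3) 1 'd'
  9: (3,0) 4 'ddbd'

[0, 0, 1, 2, 0, 0, 1, 3, 1, 4]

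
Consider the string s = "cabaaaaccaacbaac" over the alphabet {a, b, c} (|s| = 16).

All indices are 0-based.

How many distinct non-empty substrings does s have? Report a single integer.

111

rank | idx | suffix
   0 |   3 | aaaaccaacbaac
   1 |   4 | aaaccaacbaac
   2 |  13 | aac
   3 |   9 | aacbaac
   4 |   5 | aaccaacbaac
   5 |   1 | abaaaaccaacbaac
   6 |  14 | ac
   7 |  10 | acbaac
   8 |   6 | accaacbaac
   9 |   2 | baaaaccaacbaac
  10 |  12 | baac
  11 |  15 | c
  12 |   8 | caacbaac
  13 |   0 | cabaaaaccaacbaac
  14 |  11 | cbaac
  15 |   7 | ccaacbaac

SA = [3, 4, 13, 9, 5, 1, 14, 10, 6, 2, 12, 15, 8, 0, 11, 7]
i: (SA[i-1],SA[i]) lcp shared
  1: (3,4) 3 'aaa'
  2: (4,13) 2 'aa'
  3: (13,9) 3 'aac'
  4: (9,5) 3 'aac'
  5: (5,1) 1 'a'
  6: (1,14) 1 'a'
  7: (14,10) 2 'ac'
  8: (10,6) 2 'ac'
  9: (6,2) 0 ''
  10: (2,12) 3 'baa'
  11: (12,15) 0 ''
  12: (15,8) 1 'c'
  13: (8,0) 2 'ca'
  14: (0,11) 1 'c'
  15: (11,7) 1 'c'

n(n+1)/2 = 16·17/2 = 136
Σ LCP = 0 + 3 + 2 + 3 + 3 + 1 + 1 + 2 + 2 + 0 + 3 + 0 + 1 + 2 + 1 + 1 = 25
distinct = 136 − 25 = 111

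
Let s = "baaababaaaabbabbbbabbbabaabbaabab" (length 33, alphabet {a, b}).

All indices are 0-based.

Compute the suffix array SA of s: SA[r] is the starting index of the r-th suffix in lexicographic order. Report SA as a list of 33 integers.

[7, 1, 8, 28, 2, 24, 9, 31, 5, 22, 29, 3, 25, 10, 18, 13, 32, 6, 0, 27, 23, 30, 4, 21, 17, 12, 26, 20, 16, 11, 19, 15, 14]

rank→(start, suffix):
  0 → (7, 'aaaabbabbbbabbbabaabbaabab')
  1 → (1, 'aaababaaaabbabbbbabbbabaabbaabab')
  2 → (8, 'aaabbabbbbabbbabaabbaabab')
  3 → (28, 'aabab')
  4 → (2, 'aababaaaabbabbbbabbbabaabbaabab')
  5 → (24, 'aabbaabab')
  6 → (9, 'aabbabbbbabbbabaabbaabab')
  7 → (31, 'ab')
  8 → (5, 'abaaaabbabbbbabbbabaabbaabab')
  9 → (22, 'abaabbaabab')
  10 → (29, 'abab')
  11 → (3, 'ababaaaabbabbbbabbbabaabbaabab')
  12 → (25, 'abbaabab')
  13 → (10, 'abbabbbbabbbabaabbaabab')
  14 → (18, 'abbbabaabbaabab')
  15 → (13, 'abbbbabbbabaabbaabab')
  16 → (32, 'b')
  17 → (6, 'baaaabbabbbbabbbabaabbaabab')
  18 → (0, 'baaababaaaabbabbbbabbbabaabbaabab')
  19 → (27, 'baabab')
  20 → (23, 'baabbaabab')
  21 → (30, 'bab')
  22 → (4, 'babaaaabbabbbbabbbabaabbaabab')
  23 → (21, 'babaabbaabab')
  24 → (17, 'babbbabaabbaabab')
  25 → (12, 'babbbbabbbabaabbaabab')
  26 → (26, 'bbaabab')
  27 → (20, 'bbabaabbaabab')
  28 → (16, 'bbabbbabaabbaabab')
  29 → (11, 'bbabbbbabbbabaabbaabab')
  30 → (19, 'bbbabaabbaabab')
  31 → (15, 'bbbabbbabaabbaabab')
  32 → (14, 'bbbbabbbabaabbaabab')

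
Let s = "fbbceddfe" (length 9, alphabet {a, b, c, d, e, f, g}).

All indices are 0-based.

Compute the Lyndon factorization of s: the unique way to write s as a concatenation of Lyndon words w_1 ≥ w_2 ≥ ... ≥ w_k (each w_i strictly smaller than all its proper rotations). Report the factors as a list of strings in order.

["f", "bbceddfe"]

emit factor 1: 'f' (i=0, period=1)
emit factor 2: 'bbceddfe' (i=1, period=8)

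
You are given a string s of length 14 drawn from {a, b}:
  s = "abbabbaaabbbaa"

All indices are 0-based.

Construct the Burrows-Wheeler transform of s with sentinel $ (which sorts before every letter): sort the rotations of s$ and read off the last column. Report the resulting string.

rank  rotation         last
    0  $abbabbaaabbbaa  a
    1  a$abbabbaaabbba  a
    2  aa$abbabbaaabbb  b
    3  aaabbbaa$abbabb  b
    4  aabbbaa$abbabba  a
    5  abbaaabbbaa$abb  b
    6  abbabbaaabbbaa$  $
    7  abbbaa$abbabbaa  a
    8  baa$abbabbaaabb  b
    9  baaabbbaa$abbab  b
   10  babbaaabbbaa$ab  b
   11  bbaa$abbabbaaab  b
   12  bbaaabbbaa$abba  a
   13  bbabbaaabbbaa$a  a
   14  bbbaa$abbabbaaa  a

aabbab$abbbbaaa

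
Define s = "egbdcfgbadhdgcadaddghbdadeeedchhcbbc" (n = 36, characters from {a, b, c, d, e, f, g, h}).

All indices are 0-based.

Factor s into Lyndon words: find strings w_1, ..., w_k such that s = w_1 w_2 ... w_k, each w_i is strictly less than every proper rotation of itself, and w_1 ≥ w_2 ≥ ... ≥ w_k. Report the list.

emit factor 1: 'eg' (i=0, period=2)
emit factor 2: 'bdcfg' (i=2, period=5)
emit factor 3: 'b' (i=7, period=1)
emit factor 4: 'adhdgc' (i=8, period=6)
emit factor 5: 'adaddghbdadeeedchhcbbc' (i=14, period=22)

["eg", "bdcfg", "b", "adhdgc", "adaddghbdadeeedchhcbbc"]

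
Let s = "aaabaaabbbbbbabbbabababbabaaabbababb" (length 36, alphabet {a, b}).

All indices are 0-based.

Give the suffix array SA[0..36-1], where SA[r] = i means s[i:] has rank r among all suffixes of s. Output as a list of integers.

[0, 26, 4, 1, 27, 5, 24, 2, 17, 31, 19, 33, 21, 28, 13, 6, 35, 25, 3, 23, 16, 30, 18, 32, 20, 12, 34, 22, 15, 29, 11, 14, 10, 9, 8, 7]

rank→(start, suffix):
  0 → (0, 'aaabaaabbbbbbabbbabababbabaaabbababb')
  1 → (26, 'aaabbababb')
  2 → (4, 'aaabbbbbbabbbabababbabaaabbababb')
  3 → (1, 'aabaaabbbbbbabbbabababbabaaabbababb')
  4 → (27, 'aabbababb')
  5 → (5, 'aabbbbbbabbbabababbabaaabbababb')
  6 → (24, 'abaaabbababb')
  7 → (2, 'abaaabbbbbbabbbabababbabaaabbababb')
  8 → (17, 'abababbabaaabbababb')
  9 → (31, 'ababb')
  10 → (19, 'ababbabaaabbababb')
  11 → (33, 'abb')
  12 → (21, 'abbabaaabbababb')
  13 → (28, 'abbababb')
  14 → (13, 'abbbabababbabaaabbababb')
  15 → (6, 'abbbbbbabbbabababbabaaabbababb')
  16 → (35, 'b')
  17 → (25, 'baaabbababb')
  18 → (3, 'baaabbbbbbabbbabababbabaaabbababb')
  19 → (23, 'babaaabbababb')
  20 → (16, 'babababbabaaabbababb')
  21 → (30, 'bababb')
  22 → (18, 'bababbabaaabbababb')
  23 → (32, 'babb')
  24 → (20, 'babbabaaabbababb')
  25 → (12, 'babbbabababbabaaabbababb')
  26 → (34, 'bb')
  27 → (22, 'bbabaaabbababb')
  28 → (15, 'bbabababbabaaabbababb')
  29 → (29, 'bbababb')
  30 → (11, 'bbabbbabababbabaaabbababb')
  31 → (14, 'bbbabababbabaaabbababb')
  32 → (10, 'bbbabbbabababbabaaabbababb')
  33 → (9, 'bbbbabbbabababbabaaabbababb')
  34 → (8, 'bbbbbabbbabababbabaaabbababb')
  35 → (7, 'bbbbbbabbbabababbabaaabbababb')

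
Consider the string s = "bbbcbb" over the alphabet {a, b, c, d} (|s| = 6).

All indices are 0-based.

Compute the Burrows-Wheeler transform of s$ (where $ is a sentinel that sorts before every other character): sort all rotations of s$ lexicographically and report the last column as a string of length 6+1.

bbc$bbb

rank  rotation last
    0  $bbbcbb  b
    1  b$bbbcb  b
    2  bb$bbbc  c
    3  bbbcbb$  $
    4  bbcbb$b  b
    5  bcbb$bb  b
    6  cbb$bbb  b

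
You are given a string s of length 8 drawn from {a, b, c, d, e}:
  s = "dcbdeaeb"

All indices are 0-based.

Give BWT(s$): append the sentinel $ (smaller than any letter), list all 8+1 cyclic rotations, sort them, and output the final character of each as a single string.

rank  rotation   last
    0  $dcbdeaeb  b
    1  aeb$dcbde  e
    2  b$dcbdeae  e
    3  bdeaeb$dc  c
    4  cbdeaeb$d  d
    5  dcbdeaeb$  $
    6  deaeb$dcb  b
    7  eaeb$dcbd  d
    8  eb$dcbdea  a

beecd$bda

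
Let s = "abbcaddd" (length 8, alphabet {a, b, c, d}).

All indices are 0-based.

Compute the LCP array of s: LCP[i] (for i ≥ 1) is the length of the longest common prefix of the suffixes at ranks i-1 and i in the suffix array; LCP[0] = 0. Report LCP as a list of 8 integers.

sorted suffixes:
  #0 SA[0]=0  'abbcaddd'
  #1 SA[1]=4  'addd'
  #2 SA[2]=1  'bbcaddd'
  #3 SA[3]=2  'bcaddd'
  #4 SA[4]=3  'caddd'
  #5 SA[5]=7  'd'
  #6 SA[6]=6  'dd'
  #7 SA[7]=5  'ddd'

SA = [0, 4, 1, 2, 3, 7, 6, 5]
rank  pair      lcp
   1  s[0:],s[4:]  1  'a'
   2  s[4:],s[1:]  0  ''
   3  s[1:],s[2:]  1  'b'
   4  s[2:],s[3:]  0  ''
   5  s[3:],s[7:]  0  ''
   6  s[7:],s[6:]  1  'd'
   7  s[6:],s[5:]  2  'dd'

[0, 1, 0, 1, 0, 0, 1, 2]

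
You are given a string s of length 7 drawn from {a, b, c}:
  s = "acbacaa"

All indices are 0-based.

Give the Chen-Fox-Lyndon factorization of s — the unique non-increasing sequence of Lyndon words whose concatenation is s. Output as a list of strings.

emit factor 1: 'acb' (i=0, period=3)
emit factor 2: 'ac' (i=3, period=2)
emit factor 3: 'a' (i=5, period=1)
emit factor 4: 'a' (i=6, period=1)

["acb", "ac", "a", "a"]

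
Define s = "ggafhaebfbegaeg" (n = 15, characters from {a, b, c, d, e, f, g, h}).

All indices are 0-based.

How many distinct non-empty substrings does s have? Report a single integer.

rank→(start, suffix):
  0 → (5, 'aebfbegaeg')
  1 → (12, 'aeg')
  2 → (2, 'afhaebfbegaeg')
  3 → (9, 'begaeg')
  4 → (7, 'bfbegaeg')
  5 → (6, 'ebfbegaeg')
  6 → (13, 'eg')
  7 → (10, 'egaeg')
  8 → (8, 'fbegaeg')
  9 → (3, 'fhaebfbegaeg')
  10 → (14, 'g')
  11 → (11, 'gaeg')
  12 → (1, 'gafhaebfbegaeg')
  13 → (0, 'ggafhaebfbegaeg')
  14 → (4, 'haebfbegaeg')

SA = [5, 12, 2, 9, 7, 6, 13, 10, 8, 3, 14, 11, 1, 0, 4]
i: (SA[i-1],SA[i]) lcp shared
  1: (5,12) 2 'ae'
  2: (12,2) 1 'a'
  3: (2,9) 0 ''
  4: (9,7) 1 'b'
  5: (7,6) 0 ''
  6: (6,13) 1 'e'
  7: (13,10) 2 'eg'
  8: (10,8) 0 ''
  9: (8,3) 1 'f'
  10: (3,14) 0 ''
  11: (14,11) 1 'g'
  12: (11,1) 2 'ga'
  13: (1,0) 1 'g'
  14: (0,4) 0 ''

n(n+1)/2 = 15·16/2 = 120
Σ LCP = 0 + 2 + 1 + 0 + 1 + 0 + 1 + 2 + 0 + 1 + 0 + 1 + 2 + 1 + 0 = 12
distinct = 120 − 12 = 108

108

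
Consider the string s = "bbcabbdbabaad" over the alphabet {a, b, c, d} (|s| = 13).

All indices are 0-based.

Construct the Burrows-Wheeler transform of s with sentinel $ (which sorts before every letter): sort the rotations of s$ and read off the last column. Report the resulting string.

rank  rotation        last
    0  $bbcabbdbabaad  d
    1  aad$bbcabbdbab  b
    2  abaad$bbcabbdb  b
    3  abbdbabaad$bbc  c
    4  ad$bbcabbdbaba  a
    5  baad$bbcabbdba  a
    6  babaad$bbcabbd  d
    7  bbcabbdbabaad$  $
    8  bbdbabaad$bbca  a
    9  bcabbdbabaad$b  b
   10  bdbabaad$bbcab  b
   11  cabbdbabaad$bb  b
   12  d$bbcabbdbabaa  a
   13  dbabaad$bbcabb  b

dbbcaad$abbbab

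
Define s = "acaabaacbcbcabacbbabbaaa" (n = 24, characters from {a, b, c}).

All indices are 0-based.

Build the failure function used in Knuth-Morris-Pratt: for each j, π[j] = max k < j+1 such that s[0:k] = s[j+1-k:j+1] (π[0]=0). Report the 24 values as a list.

π[0] = 0
j=1 s[j]='c': π[1]=0 (border '')
j=2 s[j]='a': π[2]=1 (border 'a')
j=3 s[j]='a': k: 1→0; π[3]=1 (border 'a')
j=4 s[j]='b': k: 1→0; π[4]=0 (border '')
j=5 s[j]='a': π[5]=1 (border 'a')
j=6 s[j]='a': k: 1→0; π[6]=1 (border 'a')
j=7 s[j]='c': π[7]=2 (border 'ac')
j=8 s[j]='b': k: 2→0; π[8]=0 (border '')
j=9 s[j]='c': π[9]=0 (border '')
j=10 s[j]='b': π[10]=0 (border '')
j=11 s[j]='c': π[11]=0 (border '')
j=12 s[j]='a': π[12]=1 (border 'a')
j=13 s[j]='b': k: 1→0; π[13]=0 (border '')
j=14 s[j]='a': π[14]=1 (border 'a')
j=15 s[j]='c': π[15]=2 (border 'ac')
j=16 s[j]='b': k: 2→0; π[16]=0 (border '')
j=17 s[j]='b': π[17]=0 (border '')
j=18 s[j]='a': π[18]=1 (border 'a')
j=19 s[j]='b': k: 1→0; π[19]=0 (border '')
j=20 s[j]='b': π[20]=0 (border '')
j=21 s[j]='a': π[21]=1 (border 'a')
j=22 s[j]='a': k: 1→0; π[22]=1 (border 'a')
j=23 s[j]='a': k: 1→0; π[23]=1 (border 'a')

[0, 0, 1, 1, 0, 1, 1, 2, 0, 0, 0, 0, 1, 0, 1, 2, 0, 0, 1, 0, 0, 1, 1, 1]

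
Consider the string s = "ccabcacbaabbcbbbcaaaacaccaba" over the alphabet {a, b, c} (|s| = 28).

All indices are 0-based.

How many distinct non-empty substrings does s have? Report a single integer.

356

rank | idx | suffix
   0 |  27 | a
   1 |  17 | aaaacaccaba
   2 |  18 | aaacaccaba
   3 |   8 | aabbcbbbcaaaacaccaba
   4 |  19 | aacaccaba
   5 |  25 | aba
   6 |   9 | abbcbbbcaaaacaccaba
   7 |   2 | abcacbaabbcbbbcaaaacaccaba
   8 |  20 | acaccaba
   9 |   5 | acbaabbcbbbcaaaacaccaba
  10 |  22 | accaba
  11 |  26 | ba
  12 |   7 | baabbcbbbcaaaacaccaba
  13 |  13 | bbbcaaaacaccaba
  14 |  14 | bbcaaaacaccaba
  15 |  10 | bbcbbbcaaaacaccaba
  16 |  15 | bcaaaacaccaba
  17 |   3 | bcacbaabbcbbbcaaaacaccaba
  18 |  11 | bcbbbcaaaacaccaba
  19 |  16 | caaaacaccaba
  20 |  24 | caba
  21 |   1 | cabcacbaabbcbbbcaaaacaccaba
  22 |   4 | cacbaabbcbbbcaaaacaccaba
  23 |  21 | caccaba
  24 |   6 | cbaabbcbbbcaaaacaccaba
  25 |  12 | cbbbcaaaacaccaba
  26 |  23 | ccaba
  27 |   0 | ccabcacbaabbcbbbcaaaacaccaba

SA = [27, 17, 18, 8, 19, 25, 9, 2, 20, 5, 22, 26, 7, 13, 14, 10, 15, 3, 11, 16, 24, 1, 4, 21, 6, 12, 23, 0]
i: (SA[i-1],SA[i]) lcp shared
  1: (27,17) 1 'a'
  2: (17,18) 3 'aaa'
  3: (18,8) 2 'aa'
  4: (8,19) 2 'aa'
  5: (19,25) 1 'a'
  6: (25,9) 2 'ab'
  7: (9,2) 2 'ab'
  8: (2,20) 1 'a'
  9: (20,5) 2 'ac'
  10: (5,22) 2 'ac'
  11: (22,26) 0 ''
  12: (26,7) 2 'ba'
  13: (7,13) 1 'b'
  14: (13,14) 2 'bb'
  15: (14,10) 3 'bbc'
  16: (10,15) 1 'b'
  17: (15,3) 3 'bca'
  18: (3,11) 2 'bc'
  19: (11,16) 0 ''
  20: (16,24) 2 'ca'
  21: (24,1) 3 'cab'
  22: (1,4) 2 'ca'
  23: (4,21) 3 'cac'
  24: (21,6) 1 'c'
  25: (6,12) 2 'cb'
  26: (12,23) 1 'c'
  27: (23,0) 4 'ccab'

n(n+1)/2 = 28·29/2 = 406
Σ LCP = 0 + 1 + 3 + 2 + 2 + 1 + 2 + 2 + 1 + 2 + 2 + 0 + 2 + 1 + 2 + 3 + 1 + 3 + 2 + 0 + 2 + 3 + 2 + 3 + 1 + 2 + 1 + 4 = 50
distinct = 406 − 50 = 356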